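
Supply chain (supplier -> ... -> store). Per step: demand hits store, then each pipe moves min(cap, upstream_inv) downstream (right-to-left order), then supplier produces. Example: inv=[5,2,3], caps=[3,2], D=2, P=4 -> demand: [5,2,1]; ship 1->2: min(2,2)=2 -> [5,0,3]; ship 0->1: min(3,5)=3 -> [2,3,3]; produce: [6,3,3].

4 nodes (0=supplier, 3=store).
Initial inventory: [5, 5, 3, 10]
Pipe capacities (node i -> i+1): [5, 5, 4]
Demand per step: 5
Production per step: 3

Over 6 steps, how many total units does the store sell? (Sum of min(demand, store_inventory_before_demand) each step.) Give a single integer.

Answer: 29

Derivation:
Step 1: sold=5 (running total=5) -> [3 5 5 8]
Step 2: sold=5 (running total=10) -> [3 3 6 7]
Step 3: sold=5 (running total=15) -> [3 3 5 6]
Step 4: sold=5 (running total=20) -> [3 3 4 5]
Step 5: sold=5 (running total=25) -> [3 3 3 4]
Step 6: sold=4 (running total=29) -> [3 3 3 3]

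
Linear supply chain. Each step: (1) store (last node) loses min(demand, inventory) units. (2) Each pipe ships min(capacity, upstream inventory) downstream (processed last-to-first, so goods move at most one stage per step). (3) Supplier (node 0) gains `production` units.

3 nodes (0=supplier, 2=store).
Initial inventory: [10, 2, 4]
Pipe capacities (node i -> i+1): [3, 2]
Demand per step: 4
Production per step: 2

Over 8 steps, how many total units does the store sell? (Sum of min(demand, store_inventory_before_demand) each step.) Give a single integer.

Step 1: sold=4 (running total=4) -> [9 3 2]
Step 2: sold=2 (running total=6) -> [8 4 2]
Step 3: sold=2 (running total=8) -> [7 5 2]
Step 4: sold=2 (running total=10) -> [6 6 2]
Step 5: sold=2 (running total=12) -> [5 7 2]
Step 6: sold=2 (running total=14) -> [4 8 2]
Step 7: sold=2 (running total=16) -> [3 9 2]
Step 8: sold=2 (running total=18) -> [2 10 2]

Answer: 18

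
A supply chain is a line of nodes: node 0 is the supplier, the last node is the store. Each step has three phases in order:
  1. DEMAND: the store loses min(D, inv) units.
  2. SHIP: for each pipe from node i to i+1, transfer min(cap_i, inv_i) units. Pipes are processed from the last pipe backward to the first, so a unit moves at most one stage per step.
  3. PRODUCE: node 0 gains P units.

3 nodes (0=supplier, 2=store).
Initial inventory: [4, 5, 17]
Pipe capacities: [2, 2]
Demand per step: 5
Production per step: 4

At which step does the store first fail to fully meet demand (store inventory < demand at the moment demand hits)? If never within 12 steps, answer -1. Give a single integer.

Step 1: demand=5,sold=5 ship[1->2]=2 ship[0->1]=2 prod=4 -> [6 5 14]
Step 2: demand=5,sold=5 ship[1->2]=2 ship[0->1]=2 prod=4 -> [8 5 11]
Step 3: demand=5,sold=5 ship[1->2]=2 ship[0->1]=2 prod=4 -> [10 5 8]
Step 4: demand=5,sold=5 ship[1->2]=2 ship[0->1]=2 prod=4 -> [12 5 5]
Step 5: demand=5,sold=5 ship[1->2]=2 ship[0->1]=2 prod=4 -> [14 5 2]
Step 6: demand=5,sold=2 ship[1->2]=2 ship[0->1]=2 prod=4 -> [16 5 2]
Step 7: demand=5,sold=2 ship[1->2]=2 ship[0->1]=2 prod=4 -> [18 5 2]
Step 8: demand=5,sold=2 ship[1->2]=2 ship[0->1]=2 prod=4 -> [20 5 2]
Step 9: demand=5,sold=2 ship[1->2]=2 ship[0->1]=2 prod=4 -> [22 5 2]
Step 10: demand=5,sold=2 ship[1->2]=2 ship[0->1]=2 prod=4 -> [24 5 2]
Step 11: demand=5,sold=2 ship[1->2]=2 ship[0->1]=2 prod=4 -> [26 5 2]
Step 12: demand=5,sold=2 ship[1->2]=2 ship[0->1]=2 prod=4 -> [28 5 2]
First stockout at step 6

6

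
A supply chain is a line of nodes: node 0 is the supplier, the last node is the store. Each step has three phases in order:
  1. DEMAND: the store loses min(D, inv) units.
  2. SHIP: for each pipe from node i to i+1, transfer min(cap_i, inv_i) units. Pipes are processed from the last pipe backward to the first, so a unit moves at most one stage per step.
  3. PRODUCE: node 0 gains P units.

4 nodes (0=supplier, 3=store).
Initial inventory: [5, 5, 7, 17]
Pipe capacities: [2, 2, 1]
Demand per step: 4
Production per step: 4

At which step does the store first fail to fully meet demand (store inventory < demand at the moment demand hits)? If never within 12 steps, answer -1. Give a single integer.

Step 1: demand=4,sold=4 ship[2->3]=1 ship[1->2]=2 ship[0->1]=2 prod=4 -> [7 5 8 14]
Step 2: demand=4,sold=4 ship[2->3]=1 ship[1->2]=2 ship[0->1]=2 prod=4 -> [9 5 9 11]
Step 3: demand=4,sold=4 ship[2->3]=1 ship[1->2]=2 ship[0->1]=2 prod=4 -> [11 5 10 8]
Step 4: demand=4,sold=4 ship[2->3]=1 ship[1->2]=2 ship[0->1]=2 prod=4 -> [13 5 11 5]
Step 5: demand=4,sold=4 ship[2->3]=1 ship[1->2]=2 ship[0->1]=2 prod=4 -> [15 5 12 2]
Step 6: demand=4,sold=2 ship[2->3]=1 ship[1->2]=2 ship[0->1]=2 prod=4 -> [17 5 13 1]
Step 7: demand=4,sold=1 ship[2->3]=1 ship[1->2]=2 ship[0->1]=2 prod=4 -> [19 5 14 1]
Step 8: demand=4,sold=1 ship[2->3]=1 ship[1->2]=2 ship[0->1]=2 prod=4 -> [21 5 15 1]
Step 9: demand=4,sold=1 ship[2->3]=1 ship[1->2]=2 ship[0->1]=2 prod=4 -> [23 5 16 1]
Step 10: demand=4,sold=1 ship[2->3]=1 ship[1->2]=2 ship[0->1]=2 prod=4 -> [25 5 17 1]
Step 11: demand=4,sold=1 ship[2->3]=1 ship[1->2]=2 ship[0->1]=2 prod=4 -> [27 5 18 1]
Step 12: demand=4,sold=1 ship[2->3]=1 ship[1->2]=2 ship[0->1]=2 prod=4 -> [29 5 19 1]
First stockout at step 6

6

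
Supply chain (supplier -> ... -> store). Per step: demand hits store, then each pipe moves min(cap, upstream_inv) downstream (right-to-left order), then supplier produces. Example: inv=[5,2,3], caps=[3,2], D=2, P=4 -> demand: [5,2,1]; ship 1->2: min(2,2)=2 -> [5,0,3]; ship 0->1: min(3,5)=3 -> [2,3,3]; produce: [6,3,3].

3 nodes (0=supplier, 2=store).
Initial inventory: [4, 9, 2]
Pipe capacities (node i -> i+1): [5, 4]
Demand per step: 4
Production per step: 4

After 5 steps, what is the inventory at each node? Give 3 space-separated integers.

Step 1: demand=4,sold=2 ship[1->2]=4 ship[0->1]=4 prod=4 -> inv=[4 9 4]
Step 2: demand=4,sold=4 ship[1->2]=4 ship[0->1]=4 prod=4 -> inv=[4 9 4]
Step 3: demand=4,sold=4 ship[1->2]=4 ship[0->1]=4 prod=4 -> inv=[4 9 4]
Step 4: demand=4,sold=4 ship[1->2]=4 ship[0->1]=4 prod=4 -> inv=[4 9 4]
Step 5: demand=4,sold=4 ship[1->2]=4 ship[0->1]=4 prod=4 -> inv=[4 9 4]

4 9 4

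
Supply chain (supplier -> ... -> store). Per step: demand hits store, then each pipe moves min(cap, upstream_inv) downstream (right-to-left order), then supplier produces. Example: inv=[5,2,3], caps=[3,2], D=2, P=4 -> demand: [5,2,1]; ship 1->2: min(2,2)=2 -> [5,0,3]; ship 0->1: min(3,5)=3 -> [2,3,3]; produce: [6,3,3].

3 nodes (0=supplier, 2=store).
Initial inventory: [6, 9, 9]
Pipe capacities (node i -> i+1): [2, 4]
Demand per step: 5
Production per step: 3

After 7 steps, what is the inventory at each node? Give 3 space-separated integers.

Step 1: demand=5,sold=5 ship[1->2]=4 ship[0->1]=2 prod=3 -> inv=[7 7 8]
Step 2: demand=5,sold=5 ship[1->2]=4 ship[0->1]=2 prod=3 -> inv=[8 5 7]
Step 3: demand=5,sold=5 ship[1->2]=4 ship[0->1]=2 prod=3 -> inv=[9 3 6]
Step 4: demand=5,sold=5 ship[1->2]=3 ship[0->1]=2 prod=3 -> inv=[10 2 4]
Step 5: demand=5,sold=4 ship[1->2]=2 ship[0->1]=2 prod=3 -> inv=[11 2 2]
Step 6: demand=5,sold=2 ship[1->2]=2 ship[0->1]=2 prod=3 -> inv=[12 2 2]
Step 7: demand=5,sold=2 ship[1->2]=2 ship[0->1]=2 prod=3 -> inv=[13 2 2]

13 2 2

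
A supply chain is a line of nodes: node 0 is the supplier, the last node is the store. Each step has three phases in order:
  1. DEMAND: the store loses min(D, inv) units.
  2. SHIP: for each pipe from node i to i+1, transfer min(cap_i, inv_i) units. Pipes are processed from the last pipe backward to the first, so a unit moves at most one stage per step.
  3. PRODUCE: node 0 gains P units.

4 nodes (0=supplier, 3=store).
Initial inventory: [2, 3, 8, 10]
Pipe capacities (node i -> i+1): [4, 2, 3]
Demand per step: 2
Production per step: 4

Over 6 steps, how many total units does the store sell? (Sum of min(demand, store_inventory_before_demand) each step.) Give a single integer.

Answer: 12

Derivation:
Step 1: sold=2 (running total=2) -> [4 3 7 11]
Step 2: sold=2 (running total=4) -> [4 5 6 12]
Step 3: sold=2 (running total=6) -> [4 7 5 13]
Step 4: sold=2 (running total=8) -> [4 9 4 14]
Step 5: sold=2 (running total=10) -> [4 11 3 15]
Step 6: sold=2 (running total=12) -> [4 13 2 16]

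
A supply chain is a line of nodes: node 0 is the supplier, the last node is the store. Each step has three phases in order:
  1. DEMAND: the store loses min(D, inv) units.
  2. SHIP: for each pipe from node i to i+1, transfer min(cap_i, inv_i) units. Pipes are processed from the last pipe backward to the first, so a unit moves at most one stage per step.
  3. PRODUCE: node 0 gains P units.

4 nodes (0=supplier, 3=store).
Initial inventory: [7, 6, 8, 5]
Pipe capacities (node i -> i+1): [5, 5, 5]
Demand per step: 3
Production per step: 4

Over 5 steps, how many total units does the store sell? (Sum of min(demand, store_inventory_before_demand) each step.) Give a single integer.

Answer: 15

Derivation:
Step 1: sold=3 (running total=3) -> [6 6 8 7]
Step 2: sold=3 (running total=6) -> [5 6 8 9]
Step 3: sold=3 (running total=9) -> [4 6 8 11]
Step 4: sold=3 (running total=12) -> [4 5 8 13]
Step 5: sold=3 (running total=15) -> [4 4 8 15]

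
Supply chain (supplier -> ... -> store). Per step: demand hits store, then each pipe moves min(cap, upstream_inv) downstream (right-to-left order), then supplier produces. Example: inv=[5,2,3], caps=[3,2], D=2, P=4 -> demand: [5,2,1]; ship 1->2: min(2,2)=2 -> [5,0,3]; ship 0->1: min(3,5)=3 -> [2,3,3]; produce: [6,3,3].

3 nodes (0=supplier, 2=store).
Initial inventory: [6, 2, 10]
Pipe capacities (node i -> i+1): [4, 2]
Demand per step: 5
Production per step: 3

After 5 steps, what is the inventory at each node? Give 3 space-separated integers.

Step 1: demand=5,sold=5 ship[1->2]=2 ship[0->1]=4 prod=3 -> inv=[5 4 7]
Step 2: demand=5,sold=5 ship[1->2]=2 ship[0->1]=4 prod=3 -> inv=[4 6 4]
Step 3: demand=5,sold=4 ship[1->2]=2 ship[0->1]=4 prod=3 -> inv=[3 8 2]
Step 4: demand=5,sold=2 ship[1->2]=2 ship[0->1]=3 prod=3 -> inv=[3 9 2]
Step 5: demand=5,sold=2 ship[1->2]=2 ship[0->1]=3 prod=3 -> inv=[3 10 2]

3 10 2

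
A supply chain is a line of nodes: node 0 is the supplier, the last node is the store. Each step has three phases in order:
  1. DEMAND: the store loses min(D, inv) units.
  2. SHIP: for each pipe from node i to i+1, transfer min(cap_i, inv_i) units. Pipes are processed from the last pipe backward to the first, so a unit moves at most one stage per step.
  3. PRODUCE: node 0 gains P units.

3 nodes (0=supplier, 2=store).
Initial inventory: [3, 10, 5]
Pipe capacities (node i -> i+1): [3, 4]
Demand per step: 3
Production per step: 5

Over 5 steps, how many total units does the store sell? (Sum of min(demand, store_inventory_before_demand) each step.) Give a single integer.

Answer: 15

Derivation:
Step 1: sold=3 (running total=3) -> [5 9 6]
Step 2: sold=3 (running total=6) -> [7 8 7]
Step 3: sold=3 (running total=9) -> [9 7 8]
Step 4: sold=3 (running total=12) -> [11 6 9]
Step 5: sold=3 (running total=15) -> [13 5 10]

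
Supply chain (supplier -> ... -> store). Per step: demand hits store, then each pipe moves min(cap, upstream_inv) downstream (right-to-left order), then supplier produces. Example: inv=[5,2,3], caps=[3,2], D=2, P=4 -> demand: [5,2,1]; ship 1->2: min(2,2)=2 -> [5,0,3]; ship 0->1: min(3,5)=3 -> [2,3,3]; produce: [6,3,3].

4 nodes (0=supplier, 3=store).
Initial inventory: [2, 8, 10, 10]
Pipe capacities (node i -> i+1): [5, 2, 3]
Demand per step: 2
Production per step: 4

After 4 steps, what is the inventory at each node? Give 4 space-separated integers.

Step 1: demand=2,sold=2 ship[2->3]=3 ship[1->2]=2 ship[0->1]=2 prod=4 -> inv=[4 8 9 11]
Step 2: demand=2,sold=2 ship[2->3]=3 ship[1->2]=2 ship[0->1]=4 prod=4 -> inv=[4 10 8 12]
Step 3: demand=2,sold=2 ship[2->3]=3 ship[1->2]=2 ship[0->1]=4 prod=4 -> inv=[4 12 7 13]
Step 4: demand=2,sold=2 ship[2->3]=3 ship[1->2]=2 ship[0->1]=4 prod=4 -> inv=[4 14 6 14]

4 14 6 14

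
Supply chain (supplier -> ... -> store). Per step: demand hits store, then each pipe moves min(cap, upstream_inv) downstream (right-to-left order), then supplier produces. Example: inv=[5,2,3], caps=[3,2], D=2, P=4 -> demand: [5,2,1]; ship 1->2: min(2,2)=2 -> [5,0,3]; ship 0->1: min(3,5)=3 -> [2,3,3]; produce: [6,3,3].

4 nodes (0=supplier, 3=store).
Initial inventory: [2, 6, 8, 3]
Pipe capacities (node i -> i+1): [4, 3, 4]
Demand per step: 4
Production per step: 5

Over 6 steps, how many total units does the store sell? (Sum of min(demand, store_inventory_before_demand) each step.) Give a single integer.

Answer: 23

Derivation:
Step 1: sold=3 (running total=3) -> [5 5 7 4]
Step 2: sold=4 (running total=7) -> [6 6 6 4]
Step 3: sold=4 (running total=11) -> [7 7 5 4]
Step 4: sold=4 (running total=15) -> [8 8 4 4]
Step 5: sold=4 (running total=19) -> [9 9 3 4]
Step 6: sold=4 (running total=23) -> [10 10 3 3]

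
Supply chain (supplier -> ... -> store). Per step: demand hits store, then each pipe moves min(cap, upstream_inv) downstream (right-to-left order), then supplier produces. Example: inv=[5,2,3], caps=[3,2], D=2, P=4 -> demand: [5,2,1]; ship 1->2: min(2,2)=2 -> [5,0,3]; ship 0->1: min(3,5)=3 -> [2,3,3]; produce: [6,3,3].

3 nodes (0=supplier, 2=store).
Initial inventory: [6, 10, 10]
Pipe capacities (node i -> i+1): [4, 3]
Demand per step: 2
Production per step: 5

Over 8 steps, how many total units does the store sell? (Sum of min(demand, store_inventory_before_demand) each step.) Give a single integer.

Answer: 16

Derivation:
Step 1: sold=2 (running total=2) -> [7 11 11]
Step 2: sold=2 (running total=4) -> [8 12 12]
Step 3: sold=2 (running total=6) -> [9 13 13]
Step 4: sold=2 (running total=8) -> [10 14 14]
Step 5: sold=2 (running total=10) -> [11 15 15]
Step 6: sold=2 (running total=12) -> [12 16 16]
Step 7: sold=2 (running total=14) -> [13 17 17]
Step 8: sold=2 (running total=16) -> [14 18 18]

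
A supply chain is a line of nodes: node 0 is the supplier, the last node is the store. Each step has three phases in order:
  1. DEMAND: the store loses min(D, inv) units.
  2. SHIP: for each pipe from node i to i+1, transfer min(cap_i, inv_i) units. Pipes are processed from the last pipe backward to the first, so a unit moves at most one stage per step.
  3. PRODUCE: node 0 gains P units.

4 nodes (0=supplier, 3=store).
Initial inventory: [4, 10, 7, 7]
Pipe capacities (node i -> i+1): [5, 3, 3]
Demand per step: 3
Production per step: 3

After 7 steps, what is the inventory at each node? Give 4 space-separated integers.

Step 1: demand=3,sold=3 ship[2->3]=3 ship[1->2]=3 ship[0->1]=4 prod=3 -> inv=[3 11 7 7]
Step 2: demand=3,sold=3 ship[2->3]=3 ship[1->2]=3 ship[0->1]=3 prod=3 -> inv=[3 11 7 7]
Step 3: demand=3,sold=3 ship[2->3]=3 ship[1->2]=3 ship[0->1]=3 prod=3 -> inv=[3 11 7 7]
Step 4: demand=3,sold=3 ship[2->3]=3 ship[1->2]=3 ship[0->1]=3 prod=3 -> inv=[3 11 7 7]
Step 5: demand=3,sold=3 ship[2->3]=3 ship[1->2]=3 ship[0->1]=3 prod=3 -> inv=[3 11 7 7]
Step 6: demand=3,sold=3 ship[2->3]=3 ship[1->2]=3 ship[0->1]=3 prod=3 -> inv=[3 11 7 7]
Step 7: demand=3,sold=3 ship[2->3]=3 ship[1->2]=3 ship[0->1]=3 prod=3 -> inv=[3 11 7 7]

3 11 7 7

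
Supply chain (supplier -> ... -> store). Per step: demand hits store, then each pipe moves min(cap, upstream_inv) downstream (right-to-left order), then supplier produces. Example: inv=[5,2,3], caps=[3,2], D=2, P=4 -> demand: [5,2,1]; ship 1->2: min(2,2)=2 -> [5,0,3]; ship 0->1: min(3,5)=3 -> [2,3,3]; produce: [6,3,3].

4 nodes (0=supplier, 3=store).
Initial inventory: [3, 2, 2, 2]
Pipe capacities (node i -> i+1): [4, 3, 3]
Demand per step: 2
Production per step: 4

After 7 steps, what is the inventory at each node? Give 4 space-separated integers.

Step 1: demand=2,sold=2 ship[2->3]=2 ship[1->2]=2 ship[0->1]=3 prod=4 -> inv=[4 3 2 2]
Step 2: demand=2,sold=2 ship[2->3]=2 ship[1->2]=3 ship[0->1]=4 prod=4 -> inv=[4 4 3 2]
Step 3: demand=2,sold=2 ship[2->3]=3 ship[1->2]=3 ship[0->1]=4 prod=4 -> inv=[4 5 3 3]
Step 4: demand=2,sold=2 ship[2->3]=3 ship[1->2]=3 ship[0->1]=4 prod=4 -> inv=[4 6 3 4]
Step 5: demand=2,sold=2 ship[2->3]=3 ship[1->2]=3 ship[0->1]=4 prod=4 -> inv=[4 7 3 5]
Step 6: demand=2,sold=2 ship[2->3]=3 ship[1->2]=3 ship[0->1]=4 prod=4 -> inv=[4 8 3 6]
Step 7: demand=2,sold=2 ship[2->3]=3 ship[1->2]=3 ship[0->1]=4 prod=4 -> inv=[4 9 3 7]

4 9 3 7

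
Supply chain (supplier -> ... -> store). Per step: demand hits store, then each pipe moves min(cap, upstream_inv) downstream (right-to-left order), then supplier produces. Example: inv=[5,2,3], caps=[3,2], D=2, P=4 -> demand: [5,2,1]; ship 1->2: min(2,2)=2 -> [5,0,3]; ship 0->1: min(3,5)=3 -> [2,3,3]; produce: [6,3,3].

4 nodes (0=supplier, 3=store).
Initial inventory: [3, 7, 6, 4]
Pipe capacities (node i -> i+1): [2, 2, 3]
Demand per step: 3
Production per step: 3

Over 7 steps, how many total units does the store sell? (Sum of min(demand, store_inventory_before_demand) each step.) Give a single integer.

Answer: 20

Derivation:
Step 1: sold=3 (running total=3) -> [4 7 5 4]
Step 2: sold=3 (running total=6) -> [5 7 4 4]
Step 3: sold=3 (running total=9) -> [6 7 3 4]
Step 4: sold=3 (running total=12) -> [7 7 2 4]
Step 5: sold=3 (running total=15) -> [8 7 2 3]
Step 6: sold=3 (running total=18) -> [9 7 2 2]
Step 7: sold=2 (running total=20) -> [10 7 2 2]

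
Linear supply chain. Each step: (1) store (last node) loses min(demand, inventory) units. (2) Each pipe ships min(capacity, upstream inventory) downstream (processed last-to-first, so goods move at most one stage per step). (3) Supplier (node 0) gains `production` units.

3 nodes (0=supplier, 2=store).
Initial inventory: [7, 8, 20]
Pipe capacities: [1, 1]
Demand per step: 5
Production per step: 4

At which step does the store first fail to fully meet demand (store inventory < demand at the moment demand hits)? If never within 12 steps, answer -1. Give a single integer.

Step 1: demand=5,sold=5 ship[1->2]=1 ship[0->1]=1 prod=4 -> [10 8 16]
Step 2: demand=5,sold=5 ship[1->2]=1 ship[0->1]=1 prod=4 -> [13 8 12]
Step 3: demand=5,sold=5 ship[1->2]=1 ship[0->1]=1 prod=4 -> [16 8 8]
Step 4: demand=5,sold=5 ship[1->2]=1 ship[0->1]=1 prod=4 -> [19 8 4]
Step 5: demand=5,sold=4 ship[1->2]=1 ship[0->1]=1 prod=4 -> [22 8 1]
Step 6: demand=5,sold=1 ship[1->2]=1 ship[0->1]=1 prod=4 -> [25 8 1]
Step 7: demand=5,sold=1 ship[1->2]=1 ship[0->1]=1 prod=4 -> [28 8 1]
Step 8: demand=5,sold=1 ship[1->2]=1 ship[0->1]=1 prod=4 -> [31 8 1]
Step 9: demand=5,sold=1 ship[1->2]=1 ship[0->1]=1 prod=4 -> [34 8 1]
Step 10: demand=5,sold=1 ship[1->2]=1 ship[0->1]=1 prod=4 -> [37 8 1]
Step 11: demand=5,sold=1 ship[1->2]=1 ship[0->1]=1 prod=4 -> [40 8 1]
Step 12: demand=5,sold=1 ship[1->2]=1 ship[0->1]=1 prod=4 -> [43 8 1]
First stockout at step 5

5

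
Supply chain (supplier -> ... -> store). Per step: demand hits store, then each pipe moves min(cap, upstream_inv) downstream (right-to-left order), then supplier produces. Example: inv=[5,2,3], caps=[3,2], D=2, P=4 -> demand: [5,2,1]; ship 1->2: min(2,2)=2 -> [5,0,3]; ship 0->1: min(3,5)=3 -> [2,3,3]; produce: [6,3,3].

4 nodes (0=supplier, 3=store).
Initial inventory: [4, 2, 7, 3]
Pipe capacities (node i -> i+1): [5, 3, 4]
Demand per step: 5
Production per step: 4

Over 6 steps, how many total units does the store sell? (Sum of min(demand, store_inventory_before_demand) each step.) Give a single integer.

Answer: 21

Derivation:
Step 1: sold=3 (running total=3) -> [4 4 5 4]
Step 2: sold=4 (running total=7) -> [4 5 4 4]
Step 3: sold=4 (running total=11) -> [4 6 3 4]
Step 4: sold=4 (running total=15) -> [4 7 3 3]
Step 5: sold=3 (running total=18) -> [4 8 3 3]
Step 6: sold=3 (running total=21) -> [4 9 3 3]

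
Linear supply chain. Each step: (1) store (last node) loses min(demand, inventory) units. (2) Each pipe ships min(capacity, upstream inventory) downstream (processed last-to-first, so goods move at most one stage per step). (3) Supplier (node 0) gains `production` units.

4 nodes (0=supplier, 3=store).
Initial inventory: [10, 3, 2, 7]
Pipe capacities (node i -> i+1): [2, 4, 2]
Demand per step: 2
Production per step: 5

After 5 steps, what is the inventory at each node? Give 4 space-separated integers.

Step 1: demand=2,sold=2 ship[2->3]=2 ship[1->2]=3 ship[0->1]=2 prod=5 -> inv=[13 2 3 7]
Step 2: demand=2,sold=2 ship[2->3]=2 ship[1->2]=2 ship[0->1]=2 prod=5 -> inv=[16 2 3 7]
Step 3: demand=2,sold=2 ship[2->3]=2 ship[1->2]=2 ship[0->1]=2 prod=5 -> inv=[19 2 3 7]
Step 4: demand=2,sold=2 ship[2->3]=2 ship[1->2]=2 ship[0->1]=2 prod=5 -> inv=[22 2 3 7]
Step 5: demand=2,sold=2 ship[2->3]=2 ship[1->2]=2 ship[0->1]=2 prod=5 -> inv=[25 2 3 7]

25 2 3 7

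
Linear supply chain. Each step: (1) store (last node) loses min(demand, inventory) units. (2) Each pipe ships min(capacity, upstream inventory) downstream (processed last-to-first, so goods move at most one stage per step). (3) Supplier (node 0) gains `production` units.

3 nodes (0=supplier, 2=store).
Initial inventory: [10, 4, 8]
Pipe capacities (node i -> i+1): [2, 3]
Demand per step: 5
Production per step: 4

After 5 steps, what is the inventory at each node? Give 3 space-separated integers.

Step 1: demand=5,sold=5 ship[1->2]=3 ship[0->1]=2 prod=4 -> inv=[12 3 6]
Step 2: demand=5,sold=5 ship[1->2]=3 ship[0->1]=2 prod=4 -> inv=[14 2 4]
Step 3: demand=5,sold=4 ship[1->2]=2 ship[0->1]=2 prod=4 -> inv=[16 2 2]
Step 4: demand=5,sold=2 ship[1->2]=2 ship[0->1]=2 prod=4 -> inv=[18 2 2]
Step 5: demand=5,sold=2 ship[1->2]=2 ship[0->1]=2 prod=4 -> inv=[20 2 2]

20 2 2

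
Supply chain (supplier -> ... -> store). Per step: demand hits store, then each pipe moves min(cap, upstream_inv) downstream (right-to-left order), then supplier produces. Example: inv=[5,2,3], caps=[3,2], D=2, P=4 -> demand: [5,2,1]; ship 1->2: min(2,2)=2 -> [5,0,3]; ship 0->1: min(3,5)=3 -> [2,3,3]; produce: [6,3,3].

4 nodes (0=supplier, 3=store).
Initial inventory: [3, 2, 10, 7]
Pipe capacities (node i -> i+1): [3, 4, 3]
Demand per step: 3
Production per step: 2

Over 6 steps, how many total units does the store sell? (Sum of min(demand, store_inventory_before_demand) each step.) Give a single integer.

Answer: 18

Derivation:
Step 1: sold=3 (running total=3) -> [2 3 9 7]
Step 2: sold=3 (running total=6) -> [2 2 9 7]
Step 3: sold=3 (running total=9) -> [2 2 8 7]
Step 4: sold=3 (running total=12) -> [2 2 7 7]
Step 5: sold=3 (running total=15) -> [2 2 6 7]
Step 6: sold=3 (running total=18) -> [2 2 5 7]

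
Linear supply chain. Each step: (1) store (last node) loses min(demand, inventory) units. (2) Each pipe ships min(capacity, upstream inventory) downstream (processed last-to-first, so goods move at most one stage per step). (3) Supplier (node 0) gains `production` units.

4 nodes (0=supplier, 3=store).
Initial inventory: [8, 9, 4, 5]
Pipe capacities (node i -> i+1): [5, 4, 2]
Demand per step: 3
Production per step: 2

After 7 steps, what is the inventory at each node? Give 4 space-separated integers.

Step 1: demand=3,sold=3 ship[2->3]=2 ship[1->2]=4 ship[0->1]=5 prod=2 -> inv=[5 10 6 4]
Step 2: demand=3,sold=3 ship[2->3]=2 ship[1->2]=4 ship[0->1]=5 prod=2 -> inv=[2 11 8 3]
Step 3: demand=3,sold=3 ship[2->3]=2 ship[1->2]=4 ship[0->1]=2 prod=2 -> inv=[2 9 10 2]
Step 4: demand=3,sold=2 ship[2->3]=2 ship[1->2]=4 ship[0->1]=2 prod=2 -> inv=[2 7 12 2]
Step 5: demand=3,sold=2 ship[2->3]=2 ship[1->2]=4 ship[0->1]=2 prod=2 -> inv=[2 5 14 2]
Step 6: demand=3,sold=2 ship[2->3]=2 ship[1->2]=4 ship[0->1]=2 prod=2 -> inv=[2 3 16 2]
Step 7: demand=3,sold=2 ship[2->3]=2 ship[1->2]=3 ship[0->1]=2 prod=2 -> inv=[2 2 17 2]

2 2 17 2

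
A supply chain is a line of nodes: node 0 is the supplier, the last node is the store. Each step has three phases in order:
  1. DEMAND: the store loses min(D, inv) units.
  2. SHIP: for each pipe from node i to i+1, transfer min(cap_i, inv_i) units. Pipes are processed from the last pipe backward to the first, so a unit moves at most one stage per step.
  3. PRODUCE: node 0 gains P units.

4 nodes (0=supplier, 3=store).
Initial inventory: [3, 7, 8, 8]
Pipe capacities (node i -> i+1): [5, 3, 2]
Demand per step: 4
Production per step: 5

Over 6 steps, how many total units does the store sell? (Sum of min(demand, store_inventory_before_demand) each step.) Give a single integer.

Answer: 18

Derivation:
Step 1: sold=4 (running total=4) -> [5 7 9 6]
Step 2: sold=4 (running total=8) -> [5 9 10 4]
Step 3: sold=4 (running total=12) -> [5 11 11 2]
Step 4: sold=2 (running total=14) -> [5 13 12 2]
Step 5: sold=2 (running total=16) -> [5 15 13 2]
Step 6: sold=2 (running total=18) -> [5 17 14 2]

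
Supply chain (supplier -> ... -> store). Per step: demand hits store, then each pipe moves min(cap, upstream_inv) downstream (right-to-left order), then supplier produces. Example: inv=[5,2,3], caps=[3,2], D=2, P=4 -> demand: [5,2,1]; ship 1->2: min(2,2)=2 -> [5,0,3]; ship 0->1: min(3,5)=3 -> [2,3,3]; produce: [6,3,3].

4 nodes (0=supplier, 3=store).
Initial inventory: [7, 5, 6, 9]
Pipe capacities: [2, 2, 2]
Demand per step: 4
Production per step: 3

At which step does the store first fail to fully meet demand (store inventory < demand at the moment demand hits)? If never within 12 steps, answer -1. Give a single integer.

Step 1: demand=4,sold=4 ship[2->3]=2 ship[1->2]=2 ship[0->1]=2 prod=3 -> [8 5 6 7]
Step 2: demand=4,sold=4 ship[2->3]=2 ship[1->2]=2 ship[0->1]=2 prod=3 -> [9 5 6 5]
Step 3: demand=4,sold=4 ship[2->3]=2 ship[1->2]=2 ship[0->1]=2 prod=3 -> [10 5 6 3]
Step 4: demand=4,sold=3 ship[2->3]=2 ship[1->2]=2 ship[0->1]=2 prod=3 -> [11 5 6 2]
Step 5: demand=4,sold=2 ship[2->3]=2 ship[1->2]=2 ship[0->1]=2 prod=3 -> [12 5 6 2]
Step 6: demand=4,sold=2 ship[2->3]=2 ship[1->2]=2 ship[0->1]=2 prod=3 -> [13 5 6 2]
Step 7: demand=4,sold=2 ship[2->3]=2 ship[1->2]=2 ship[0->1]=2 prod=3 -> [14 5 6 2]
Step 8: demand=4,sold=2 ship[2->3]=2 ship[1->2]=2 ship[0->1]=2 prod=3 -> [15 5 6 2]
Step 9: demand=4,sold=2 ship[2->3]=2 ship[1->2]=2 ship[0->1]=2 prod=3 -> [16 5 6 2]
Step 10: demand=4,sold=2 ship[2->3]=2 ship[1->2]=2 ship[0->1]=2 prod=3 -> [17 5 6 2]
Step 11: demand=4,sold=2 ship[2->3]=2 ship[1->2]=2 ship[0->1]=2 prod=3 -> [18 5 6 2]
Step 12: demand=4,sold=2 ship[2->3]=2 ship[1->2]=2 ship[0->1]=2 prod=3 -> [19 5 6 2]
First stockout at step 4

4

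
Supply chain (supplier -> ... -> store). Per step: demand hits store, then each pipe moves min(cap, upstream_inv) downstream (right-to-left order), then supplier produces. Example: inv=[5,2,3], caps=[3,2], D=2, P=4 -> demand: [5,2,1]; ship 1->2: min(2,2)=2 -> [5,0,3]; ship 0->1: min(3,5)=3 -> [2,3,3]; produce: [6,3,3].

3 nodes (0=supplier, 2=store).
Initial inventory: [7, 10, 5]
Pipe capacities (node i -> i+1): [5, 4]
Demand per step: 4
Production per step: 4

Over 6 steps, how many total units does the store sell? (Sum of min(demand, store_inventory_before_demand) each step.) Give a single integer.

Step 1: sold=4 (running total=4) -> [6 11 5]
Step 2: sold=4 (running total=8) -> [5 12 5]
Step 3: sold=4 (running total=12) -> [4 13 5]
Step 4: sold=4 (running total=16) -> [4 13 5]
Step 5: sold=4 (running total=20) -> [4 13 5]
Step 6: sold=4 (running total=24) -> [4 13 5]

Answer: 24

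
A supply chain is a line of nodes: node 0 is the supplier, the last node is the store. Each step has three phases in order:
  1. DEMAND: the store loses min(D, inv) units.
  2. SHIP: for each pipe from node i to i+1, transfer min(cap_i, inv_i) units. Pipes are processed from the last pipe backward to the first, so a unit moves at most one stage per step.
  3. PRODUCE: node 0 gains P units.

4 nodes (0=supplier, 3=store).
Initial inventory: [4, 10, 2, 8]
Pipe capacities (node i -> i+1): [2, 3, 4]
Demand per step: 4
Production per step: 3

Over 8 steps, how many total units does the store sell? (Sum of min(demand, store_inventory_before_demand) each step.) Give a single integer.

Answer: 28

Derivation:
Step 1: sold=4 (running total=4) -> [5 9 3 6]
Step 2: sold=4 (running total=8) -> [6 8 3 5]
Step 3: sold=4 (running total=12) -> [7 7 3 4]
Step 4: sold=4 (running total=16) -> [8 6 3 3]
Step 5: sold=3 (running total=19) -> [9 5 3 3]
Step 6: sold=3 (running total=22) -> [10 4 3 3]
Step 7: sold=3 (running total=25) -> [11 3 3 3]
Step 8: sold=3 (running total=28) -> [12 2 3 3]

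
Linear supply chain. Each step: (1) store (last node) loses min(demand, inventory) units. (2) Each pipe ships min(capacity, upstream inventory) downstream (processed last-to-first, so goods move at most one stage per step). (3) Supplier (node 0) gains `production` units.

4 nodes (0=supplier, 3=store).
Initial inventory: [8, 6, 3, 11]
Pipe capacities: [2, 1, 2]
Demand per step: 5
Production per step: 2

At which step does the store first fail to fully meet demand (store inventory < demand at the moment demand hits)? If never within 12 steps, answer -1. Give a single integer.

Step 1: demand=5,sold=5 ship[2->3]=2 ship[1->2]=1 ship[0->1]=2 prod=2 -> [8 7 2 8]
Step 2: demand=5,sold=5 ship[2->3]=2 ship[1->2]=1 ship[0->1]=2 prod=2 -> [8 8 1 5]
Step 3: demand=5,sold=5 ship[2->3]=1 ship[1->2]=1 ship[0->1]=2 prod=2 -> [8 9 1 1]
Step 4: demand=5,sold=1 ship[2->3]=1 ship[1->2]=1 ship[0->1]=2 prod=2 -> [8 10 1 1]
Step 5: demand=5,sold=1 ship[2->3]=1 ship[1->2]=1 ship[0->1]=2 prod=2 -> [8 11 1 1]
Step 6: demand=5,sold=1 ship[2->3]=1 ship[1->2]=1 ship[0->1]=2 prod=2 -> [8 12 1 1]
Step 7: demand=5,sold=1 ship[2->3]=1 ship[1->2]=1 ship[0->1]=2 prod=2 -> [8 13 1 1]
Step 8: demand=5,sold=1 ship[2->3]=1 ship[1->2]=1 ship[0->1]=2 prod=2 -> [8 14 1 1]
Step 9: demand=5,sold=1 ship[2->3]=1 ship[1->2]=1 ship[0->1]=2 prod=2 -> [8 15 1 1]
Step 10: demand=5,sold=1 ship[2->3]=1 ship[1->2]=1 ship[0->1]=2 prod=2 -> [8 16 1 1]
Step 11: demand=5,sold=1 ship[2->3]=1 ship[1->2]=1 ship[0->1]=2 prod=2 -> [8 17 1 1]
Step 12: demand=5,sold=1 ship[2->3]=1 ship[1->2]=1 ship[0->1]=2 prod=2 -> [8 18 1 1]
First stockout at step 4

4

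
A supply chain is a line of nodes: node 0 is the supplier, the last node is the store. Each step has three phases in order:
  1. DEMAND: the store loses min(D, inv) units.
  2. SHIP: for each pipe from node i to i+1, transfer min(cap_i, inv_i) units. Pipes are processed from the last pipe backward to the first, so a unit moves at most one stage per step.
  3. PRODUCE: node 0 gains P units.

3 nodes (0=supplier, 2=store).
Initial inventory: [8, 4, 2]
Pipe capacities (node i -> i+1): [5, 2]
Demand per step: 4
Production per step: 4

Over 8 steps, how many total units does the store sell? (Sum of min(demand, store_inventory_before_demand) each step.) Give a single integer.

Answer: 16

Derivation:
Step 1: sold=2 (running total=2) -> [7 7 2]
Step 2: sold=2 (running total=4) -> [6 10 2]
Step 3: sold=2 (running total=6) -> [5 13 2]
Step 4: sold=2 (running total=8) -> [4 16 2]
Step 5: sold=2 (running total=10) -> [4 18 2]
Step 6: sold=2 (running total=12) -> [4 20 2]
Step 7: sold=2 (running total=14) -> [4 22 2]
Step 8: sold=2 (running total=16) -> [4 24 2]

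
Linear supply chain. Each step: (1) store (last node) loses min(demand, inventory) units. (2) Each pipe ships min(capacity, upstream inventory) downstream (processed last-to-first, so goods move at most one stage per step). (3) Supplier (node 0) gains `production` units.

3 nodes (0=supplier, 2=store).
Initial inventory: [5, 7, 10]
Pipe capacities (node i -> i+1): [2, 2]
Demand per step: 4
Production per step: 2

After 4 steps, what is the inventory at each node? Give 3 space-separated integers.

Step 1: demand=4,sold=4 ship[1->2]=2 ship[0->1]=2 prod=2 -> inv=[5 7 8]
Step 2: demand=4,sold=4 ship[1->2]=2 ship[0->1]=2 prod=2 -> inv=[5 7 6]
Step 3: demand=4,sold=4 ship[1->2]=2 ship[0->1]=2 prod=2 -> inv=[5 7 4]
Step 4: demand=4,sold=4 ship[1->2]=2 ship[0->1]=2 prod=2 -> inv=[5 7 2]

5 7 2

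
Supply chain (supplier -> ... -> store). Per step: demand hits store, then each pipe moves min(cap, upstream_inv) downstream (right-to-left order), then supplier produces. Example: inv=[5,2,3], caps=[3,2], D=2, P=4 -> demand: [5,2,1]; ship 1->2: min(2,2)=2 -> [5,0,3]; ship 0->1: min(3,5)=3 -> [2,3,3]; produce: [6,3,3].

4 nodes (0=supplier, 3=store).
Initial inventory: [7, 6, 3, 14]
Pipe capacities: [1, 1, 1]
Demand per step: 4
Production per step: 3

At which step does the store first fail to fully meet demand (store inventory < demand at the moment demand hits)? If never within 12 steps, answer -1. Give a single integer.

Step 1: demand=4,sold=4 ship[2->3]=1 ship[1->2]=1 ship[0->1]=1 prod=3 -> [9 6 3 11]
Step 2: demand=4,sold=4 ship[2->3]=1 ship[1->2]=1 ship[0->1]=1 prod=3 -> [11 6 3 8]
Step 3: demand=4,sold=4 ship[2->3]=1 ship[1->2]=1 ship[0->1]=1 prod=3 -> [13 6 3 5]
Step 4: demand=4,sold=4 ship[2->3]=1 ship[1->2]=1 ship[0->1]=1 prod=3 -> [15 6 3 2]
Step 5: demand=4,sold=2 ship[2->3]=1 ship[1->2]=1 ship[0->1]=1 prod=3 -> [17 6 3 1]
Step 6: demand=4,sold=1 ship[2->3]=1 ship[1->2]=1 ship[0->1]=1 prod=3 -> [19 6 3 1]
Step 7: demand=4,sold=1 ship[2->3]=1 ship[1->2]=1 ship[0->1]=1 prod=3 -> [21 6 3 1]
Step 8: demand=4,sold=1 ship[2->3]=1 ship[1->2]=1 ship[0->1]=1 prod=3 -> [23 6 3 1]
Step 9: demand=4,sold=1 ship[2->3]=1 ship[1->2]=1 ship[0->1]=1 prod=3 -> [25 6 3 1]
Step 10: demand=4,sold=1 ship[2->3]=1 ship[1->2]=1 ship[0->1]=1 prod=3 -> [27 6 3 1]
Step 11: demand=4,sold=1 ship[2->3]=1 ship[1->2]=1 ship[0->1]=1 prod=3 -> [29 6 3 1]
Step 12: demand=4,sold=1 ship[2->3]=1 ship[1->2]=1 ship[0->1]=1 prod=3 -> [31 6 3 1]
First stockout at step 5

5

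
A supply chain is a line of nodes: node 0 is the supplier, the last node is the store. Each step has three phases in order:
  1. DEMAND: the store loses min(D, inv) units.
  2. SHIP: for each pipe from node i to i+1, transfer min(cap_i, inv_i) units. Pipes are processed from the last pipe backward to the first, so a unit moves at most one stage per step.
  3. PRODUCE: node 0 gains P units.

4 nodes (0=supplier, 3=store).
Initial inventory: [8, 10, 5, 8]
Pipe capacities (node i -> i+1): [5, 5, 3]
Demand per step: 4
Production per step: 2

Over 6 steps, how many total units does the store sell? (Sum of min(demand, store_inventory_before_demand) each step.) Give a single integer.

Step 1: sold=4 (running total=4) -> [5 10 7 7]
Step 2: sold=4 (running total=8) -> [2 10 9 6]
Step 3: sold=4 (running total=12) -> [2 7 11 5]
Step 4: sold=4 (running total=16) -> [2 4 13 4]
Step 5: sold=4 (running total=20) -> [2 2 14 3]
Step 6: sold=3 (running total=23) -> [2 2 13 3]

Answer: 23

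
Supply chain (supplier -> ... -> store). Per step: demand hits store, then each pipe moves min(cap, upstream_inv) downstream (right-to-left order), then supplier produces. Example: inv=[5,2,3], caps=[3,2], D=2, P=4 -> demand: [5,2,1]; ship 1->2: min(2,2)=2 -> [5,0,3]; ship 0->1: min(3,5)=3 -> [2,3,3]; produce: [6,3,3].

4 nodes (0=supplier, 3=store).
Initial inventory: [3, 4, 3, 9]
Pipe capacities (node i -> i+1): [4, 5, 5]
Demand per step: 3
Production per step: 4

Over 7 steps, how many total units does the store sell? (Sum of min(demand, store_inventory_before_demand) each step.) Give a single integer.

Answer: 21

Derivation:
Step 1: sold=3 (running total=3) -> [4 3 4 9]
Step 2: sold=3 (running total=6) -> [4 4 3 10]
Step 3: sold=3 (running total=9) -> [4 4 4 10]
Step 4: sold=3 (running total=12) -> [4 4 4 11]
Step 5: sold=3 (running total=15) -> [4 4 4 12]
Step 6: sold=3 (running total=18) -> [4 4 4 13]
Step 7: sold=3 (running total=21) -> [4 4 4 14]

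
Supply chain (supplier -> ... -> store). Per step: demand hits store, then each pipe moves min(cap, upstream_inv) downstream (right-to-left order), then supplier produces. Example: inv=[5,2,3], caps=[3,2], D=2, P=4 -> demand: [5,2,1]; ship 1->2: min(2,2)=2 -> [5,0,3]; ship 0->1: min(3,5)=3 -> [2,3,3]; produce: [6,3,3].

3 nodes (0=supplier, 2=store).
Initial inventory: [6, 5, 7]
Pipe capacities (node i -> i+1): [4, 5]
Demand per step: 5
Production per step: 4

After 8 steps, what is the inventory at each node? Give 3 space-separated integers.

Step 1: demand=5,sold=5 ship[1->2]=5 ship[0->1]=4 prod=4 -> inv=[6 4 7]
Step 2: demand=5,sold=5 ship[1->2]=4 ship[0->1]=4 prod=4 -> inv=[6 4 6]
Step 3: demand=5,sold=5 ship[1->2]=4 ship[0->1]=4 prod=4 -> inv=[6 4 5]
Step 4: demand=5,sold=5 ship[1->2]=4 ship[0->1]=4 prod=4 -> inv=[6 4 4]
Step 5: demand=5,sold=4 ship[1->2]=4 ship[0->1]=4 prod=4 -> inv=[6 4 4]
Step 6: demand=5,sold=4 ship[1->2]=4 ship[0->1]=4 prod=4 -> inv=[6 4 4]
Step 7: demand=5,sold=4 ship[1->2]=4 ship[0->1]=4 prod=4 -> inv=[6 4 4]
Step 8: demand=5,sold=4 ship[1->2]=4 ship[0->1]=4 prod=4 -> inv=[6 4 4]

6 4 4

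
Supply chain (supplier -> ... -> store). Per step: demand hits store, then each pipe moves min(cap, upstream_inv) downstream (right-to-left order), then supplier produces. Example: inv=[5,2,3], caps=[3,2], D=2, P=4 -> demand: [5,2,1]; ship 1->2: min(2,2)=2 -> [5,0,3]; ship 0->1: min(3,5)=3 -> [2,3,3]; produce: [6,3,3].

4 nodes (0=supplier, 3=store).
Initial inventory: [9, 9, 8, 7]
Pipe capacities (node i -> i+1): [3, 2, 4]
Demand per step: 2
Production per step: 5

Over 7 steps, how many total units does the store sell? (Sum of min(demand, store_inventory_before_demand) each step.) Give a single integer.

Answer: 14

Derivation:
Step 1: sold=2 (running total=2) -> [11 10 6 9]
Step 2: sold=2 (running total=4) -> [13 11 4 11]
Step 3: sold=2 (running total=6) -> [15 12 2 13]
Step 4: sold=2 (running total=8) -> [17 13 2 13]
Step 5: sold=2 (running total=10) -> [19 14 2 13]
Step 6: sold=2 (running total=12) -> [21 15 2 13]
Step 7: sold=2 (running total=14) -> [23 16 2 13]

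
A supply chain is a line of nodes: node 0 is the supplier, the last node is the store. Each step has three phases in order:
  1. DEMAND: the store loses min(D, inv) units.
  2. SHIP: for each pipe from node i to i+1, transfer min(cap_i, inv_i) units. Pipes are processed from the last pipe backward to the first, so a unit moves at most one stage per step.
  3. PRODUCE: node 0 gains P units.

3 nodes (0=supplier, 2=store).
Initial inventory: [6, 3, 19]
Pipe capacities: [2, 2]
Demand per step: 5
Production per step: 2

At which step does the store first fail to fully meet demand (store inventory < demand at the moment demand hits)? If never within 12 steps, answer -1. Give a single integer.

Step 1: demand=5,sold=5 ship[1->2]=2 ship[0->1]=2 prod=2 -> [6 3 16]
Step 2: demand=5,sold=5 ship[1->2]=2 ship[0->1]=2 prod=2 -> [6 3 13]
Step 3: demand=5,sold=5 ship[1->2]=2 ship[0->1]=2 prod=2 -> [6 3 10]
Step 4: demand=5,sold=5 ship[1->2]=2 ship[0->1]=2 prod=2 -> [6 3 7]
Step 5: demand=5,sold=5 ship[1->2]=2 ship[0->1]=2 prod=2 -> [6 3 4]
Step 6: demand=5,sold=4 ship[1->2]=2 ship[0->1]=2 prod=2 -> [6 3 2]
Step 7: demand=5,sold=2 ship[1->2]=2 ship[0->1]=2 prod=2 -> [6 3 2]
Step 8: demand=5,sold=2 ship[1->2]=2 ship[0->1]=2 prod=2 -> [6 3 2]
Step 9: demand=5,sold=2 ship[1->2]=2 ship[0->1]=2 prod=2 -> [6 3 2]
Step 10: demand=5,sold=2 ship[1->2]=2 ship[0->1]=2 prod=2 -> [6 3 2]
Step 11: demand=5,sold=2 ship[1->2]=2 ship[0->1]=2 prod=2 -> [6 3 2]
Step 12: demand=5,sold=2 ship[1->2]=2 ship[0->1]=2 prod=2 -> [6 3 2]
First stockout at step 6

6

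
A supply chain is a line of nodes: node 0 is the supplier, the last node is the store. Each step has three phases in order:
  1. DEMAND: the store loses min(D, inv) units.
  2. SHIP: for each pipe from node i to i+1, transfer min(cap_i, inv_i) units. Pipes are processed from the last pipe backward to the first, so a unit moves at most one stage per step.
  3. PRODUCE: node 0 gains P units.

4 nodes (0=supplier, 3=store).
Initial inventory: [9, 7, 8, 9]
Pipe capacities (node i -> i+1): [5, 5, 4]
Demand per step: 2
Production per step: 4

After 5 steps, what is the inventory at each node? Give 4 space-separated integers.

Step 1: demand=2,sold=2 ship[2->3]=4 ship[1->2]=5 ship[0->1]=5 prod=4 -> inv=[8 7 9 11]
Step 2: demand=2,sold=2 ship[2->3]=4 ship[1->2]=5 ship[0->1]=5 prod=4 -> inv=[7 7 10 13]
Step 3: demand=2,sold=2 ship[2->3]=4 ship[1->2]=5 ship[0->1]=5 prod=4 -> inv=[6 7 11 15]
Step 4: demand=2,sold=2 ship[2->3]=4 ship[1->2]=5 ship[0->1]=5 prod=4 -> inv=[5 7 12 17]
Step 5: demand=2,sold=2 ship[2->3]=4 ship[1->2]=5 ship[0->1]=5 prod=4 -> inv=[4 7 13 19]

4 7 13 19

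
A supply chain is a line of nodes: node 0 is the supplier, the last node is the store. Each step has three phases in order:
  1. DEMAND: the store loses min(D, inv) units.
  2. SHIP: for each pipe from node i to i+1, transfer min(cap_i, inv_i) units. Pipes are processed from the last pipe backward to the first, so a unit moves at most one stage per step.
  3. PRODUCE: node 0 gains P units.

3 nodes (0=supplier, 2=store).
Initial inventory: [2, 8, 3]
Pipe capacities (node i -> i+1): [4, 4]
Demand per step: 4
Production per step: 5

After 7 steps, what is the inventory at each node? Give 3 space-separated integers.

Step 1: demand=4,sold=3 ship[1->2]=4 ship[0->1]=2 prod=5 -> inv=[5 6 4]
Step 2: demand=4,sold=4 ship[1->2]=4 ship[0->1]=4 prod=5 -> inv=[6 6 4]
Step 3: demand=4,sold=4 ship[1->2]=4 ship[0->1]=4 prod=5 -> inv=[7 6 4]
Step 4: demand=4,sold=4 ship[1->2]=4 ship[0->1]=4 prod=5 -> inv=[8 6 4]
Step 5: demand=4,sold=4 ship[1->2]=4 ship[0->1]=4 prod=5 -> inv=[9 6 4]
Step 6: demand=4,sold=4 ship[1->2]=4 ship[0->1]=4 prod=5 -> inv=[10 6 4]
Step 7: demand=4,sold=4 ship[1->2]=4 ship[0->1]=4 prod=5 -> inv=[11 6 4]

11 6 4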